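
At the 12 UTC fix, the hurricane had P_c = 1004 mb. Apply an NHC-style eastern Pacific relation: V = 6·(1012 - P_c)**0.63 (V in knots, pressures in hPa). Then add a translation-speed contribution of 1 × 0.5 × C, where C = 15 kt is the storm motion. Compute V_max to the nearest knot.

30 kt

ΔP = 1012 − 1004 = 8 mb.
8^0.63 ≈ 3.706.
V ≈ 6 × 3.706 ≈ 22.2 kt.
Translation term: 1 × 0.5 × 15 = 7.5 kt.
Corrected V ≈ 29.7 kt → 30 kt.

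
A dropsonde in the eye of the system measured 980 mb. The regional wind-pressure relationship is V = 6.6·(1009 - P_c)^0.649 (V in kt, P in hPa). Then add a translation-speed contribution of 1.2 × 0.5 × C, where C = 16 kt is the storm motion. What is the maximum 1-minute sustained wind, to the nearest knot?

68 kt

ΔP = 1009 − 980 = 29 mb.
29^0.649 ≈ 8.894.
V ≈ 6.6 × 8.894 ≈ 58.7 kt.
Translation term: 1.2 × 0.5 × 16 = 9.6 kt.
Corrected V ≈ 68.3 kt → 68 kt.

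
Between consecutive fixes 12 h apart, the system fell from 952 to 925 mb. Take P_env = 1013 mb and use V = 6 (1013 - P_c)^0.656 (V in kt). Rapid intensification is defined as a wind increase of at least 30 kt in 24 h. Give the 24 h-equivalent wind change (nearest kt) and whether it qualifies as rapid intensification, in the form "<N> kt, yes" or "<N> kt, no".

48 kt, yes

V₁: ΔP = 61, V ≈ 6 × 61^0.656 ≈ 88.99 kt.
V₂: ΔP = 88, V ≈ 6 × 88^0.656 ≈ 113.17 kt.
ΔV over 12 h = 24.18 kt → 24 h equivalent = 24.18 × 24/12 ≈ 48.36 kt.
48 kt ≥ 30 kt ⇒ rapid intensification.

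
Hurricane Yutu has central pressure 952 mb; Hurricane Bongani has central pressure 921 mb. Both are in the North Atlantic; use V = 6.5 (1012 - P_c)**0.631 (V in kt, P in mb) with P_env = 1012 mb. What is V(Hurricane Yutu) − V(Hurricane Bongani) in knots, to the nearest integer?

-26 kt

Hurricane Yutu: ΔP = 60; V ≈ 6.5 × 60^0.631 ≈ 86.08 kt.
Hurricane Bongani: ΔP = 91; V ≈ 6.5 × 91^0.631 ≈ 111.96 kt.
Difference ≈ 86.08 − 111.96 = -25.88 → -26 kt.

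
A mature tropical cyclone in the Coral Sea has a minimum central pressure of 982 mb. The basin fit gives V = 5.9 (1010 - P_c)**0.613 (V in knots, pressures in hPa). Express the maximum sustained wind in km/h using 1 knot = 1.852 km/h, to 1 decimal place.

ΔP = 1010 − 982 = 28 mb.
V ≈ 5.9 × 28^0.613 = 5.9 × 7.711 ≈ 45.495 kt.
45.495 × 1.852 ≈ 84.26 km/h → 84.3 km/h.

84.3 km/h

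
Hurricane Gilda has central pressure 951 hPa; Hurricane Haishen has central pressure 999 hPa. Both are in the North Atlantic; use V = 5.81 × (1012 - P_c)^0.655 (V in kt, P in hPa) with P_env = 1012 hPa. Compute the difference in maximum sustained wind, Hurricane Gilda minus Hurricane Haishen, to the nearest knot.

55 kt

Hurricane Gilda: ΔP = 61; V ≈ 5.81 × 61^0.655 ≈ 85.82 kt.
Hurricane Haishen: ΔP = 13; V ≈ 5.81 × 13^0.655 ≈ 31.18 kt.
Difference ≈ 85.82 − 31.18 = 54.64 → 55 kt.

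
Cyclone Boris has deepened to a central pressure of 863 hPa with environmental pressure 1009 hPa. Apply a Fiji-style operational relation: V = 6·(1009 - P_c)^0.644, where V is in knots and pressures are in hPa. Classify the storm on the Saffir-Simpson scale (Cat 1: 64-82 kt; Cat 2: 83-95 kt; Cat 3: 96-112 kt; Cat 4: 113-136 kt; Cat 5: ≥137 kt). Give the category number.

ΔP = 1009 − 863 = 146 hPa.
V ≈ 6 × 146^0.644 = 6 × 24.77 ≈ 149 kt.
149 kt falls in the Category 5 band.

5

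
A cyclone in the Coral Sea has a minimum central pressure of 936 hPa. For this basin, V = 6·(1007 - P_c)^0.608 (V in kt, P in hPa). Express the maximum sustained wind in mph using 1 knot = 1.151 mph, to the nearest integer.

92 mph

ΔP = 1007 − 936 = 71 hPa.
V ≈ 6 × 71^0.608 = 6 × 13.353 ≈ 80.115 kt.
80.115 × 1.151 ≈ 92.21 mph → 92 mph.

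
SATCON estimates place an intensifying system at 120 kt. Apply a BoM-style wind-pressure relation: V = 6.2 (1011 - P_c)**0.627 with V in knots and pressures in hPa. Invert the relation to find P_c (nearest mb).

898 mb

ΔP = (V / 6.2)^(1/0.627) = (120/6.2)^1.595.
120/6.2 = 19.355; 19.355^1.595 ≈ 112.80 mb.
P_c = 1011 − 112.80 = 898.20 ≈ 898 mb.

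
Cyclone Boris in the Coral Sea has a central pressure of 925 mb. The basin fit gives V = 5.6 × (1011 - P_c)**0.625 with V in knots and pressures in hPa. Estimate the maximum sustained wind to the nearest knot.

ΔP = 1011 − 925 = 86 mb.
86^0.625 ≈ 16.183.
V ≈ 5.6 × 16.183 ≈ 90.6 kt.

91 kt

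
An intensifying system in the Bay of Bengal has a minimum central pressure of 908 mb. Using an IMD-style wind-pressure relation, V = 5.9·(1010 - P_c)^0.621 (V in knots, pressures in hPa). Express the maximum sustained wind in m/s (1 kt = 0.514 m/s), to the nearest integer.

ΔP = 1010 − 908 = 102 mb.
V ≈ 5.9 × 102^0.621 = 5.9 × 17.674 ≈ 104.278 kt.
104.278 × 0.514 ≈ 53.60 m/s → 54 m/s.

54 m/s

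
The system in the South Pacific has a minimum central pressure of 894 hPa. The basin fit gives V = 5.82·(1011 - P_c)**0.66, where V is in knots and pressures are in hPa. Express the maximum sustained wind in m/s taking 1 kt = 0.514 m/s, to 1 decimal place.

69.3 m/s

ΔP = 1011 − 894 = 117 hPa.
V ≈ 5.82 × 117^0.66 = 5.82 × 23.174 ≈ 134.873 kt.
134.873 × 0.514 ≈ 69.32 m/s → 69.3 m/s.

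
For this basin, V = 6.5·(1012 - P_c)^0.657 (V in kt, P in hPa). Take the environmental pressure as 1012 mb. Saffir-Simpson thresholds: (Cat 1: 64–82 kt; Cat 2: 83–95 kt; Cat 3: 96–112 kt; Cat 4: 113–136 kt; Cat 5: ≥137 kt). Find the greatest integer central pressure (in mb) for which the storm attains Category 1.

Category 1 begins at V = 64 kt.
Required ΔP = (64/6.5)^(1/0.657) = 9.846^1.522 ≈ 32.50 mb.
P_c ≤ 1012 − 32.50 = 979.50, so the highest integer P_c is 979 mb.

979 mb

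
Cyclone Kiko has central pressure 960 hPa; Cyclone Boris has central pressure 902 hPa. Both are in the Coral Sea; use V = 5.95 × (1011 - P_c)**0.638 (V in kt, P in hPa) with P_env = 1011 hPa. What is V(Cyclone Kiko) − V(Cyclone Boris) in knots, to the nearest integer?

Cyclone Kiko: ΔP = 51; V ≈ 5.95 × 51^0.638 ≈ 73.10 kt.
Cyclone Boris: ΔP = 109; V ≈ 5.95 × 109^0.638 ≈ 118.68 kt.
Difference ≈ 73.10 − 118.68 = -45.58 → -46 kt.

-46 kt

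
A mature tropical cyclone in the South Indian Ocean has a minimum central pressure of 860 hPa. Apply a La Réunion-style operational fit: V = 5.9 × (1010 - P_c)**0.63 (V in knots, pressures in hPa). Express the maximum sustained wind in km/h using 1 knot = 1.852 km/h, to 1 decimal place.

256.7 km/h

ΔP = 1010 − 860 = 150 hPa.
V ≈ 5.9 × 150^0.63 = 5.9 × 23.493 ≈ 138.608 kt.
138.608 × 1.852 ≈ 256.70 km/h → 256.7 km/h.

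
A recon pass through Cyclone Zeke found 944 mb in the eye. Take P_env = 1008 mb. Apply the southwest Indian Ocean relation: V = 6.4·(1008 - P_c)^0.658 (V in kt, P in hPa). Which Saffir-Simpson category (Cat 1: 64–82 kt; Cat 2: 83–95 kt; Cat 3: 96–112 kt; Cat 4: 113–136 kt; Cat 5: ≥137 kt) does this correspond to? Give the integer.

ΔP = 1008 − 944 = 64 mb.
V ≈ 6.4 × 64^0.658 = 6.4 × 15.43 ≈ 99 kt.
99 kt falls in the Category 3 band.

3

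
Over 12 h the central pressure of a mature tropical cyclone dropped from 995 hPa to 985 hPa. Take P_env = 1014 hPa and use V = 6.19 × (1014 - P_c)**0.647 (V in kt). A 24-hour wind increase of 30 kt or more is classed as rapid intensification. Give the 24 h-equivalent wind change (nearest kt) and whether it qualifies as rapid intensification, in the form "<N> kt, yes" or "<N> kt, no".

V₁: ΔP = 19, V ≈ 6.19 × 19^0.647 ≈ 41.60 kt.
V₂: ΔP = 29, V ≈ 6.19 × 29^0.647 ≈ 54.68 kt.
ΔV over 12 h = 13.08 kt → 24 h equivalent = 13.08 × 24/12 ≈ 26.16 kt.
26 kt < 30 kt ⇒ not rapid intensification.

26 kt, no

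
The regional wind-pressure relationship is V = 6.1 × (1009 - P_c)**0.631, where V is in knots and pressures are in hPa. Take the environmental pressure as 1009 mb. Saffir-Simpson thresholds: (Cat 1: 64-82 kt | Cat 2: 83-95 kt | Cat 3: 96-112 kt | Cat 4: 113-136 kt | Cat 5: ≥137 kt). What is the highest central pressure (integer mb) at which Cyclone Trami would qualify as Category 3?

Category 3 begins at V = 96 kt.
Required ΔP = (96/6.1)^(1/0.631) = 15.738^1.585 ≈ 78.87 mb.
P_c ≤ 1009 − 78.87 = 930.13, so the highest integer P_c is 930 mb.

930 mb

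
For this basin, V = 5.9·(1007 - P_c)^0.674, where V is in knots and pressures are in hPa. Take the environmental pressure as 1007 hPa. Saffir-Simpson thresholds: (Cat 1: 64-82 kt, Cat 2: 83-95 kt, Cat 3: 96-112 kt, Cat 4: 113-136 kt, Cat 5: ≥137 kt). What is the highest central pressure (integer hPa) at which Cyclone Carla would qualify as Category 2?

Category 2 begins at V = 83 kt.
Required ΔP = (83/5.9)^(1/0.674) = 14.068^1.484 ≈ 50.54 hPa.
P_c ≤ 1007 − 50.54 = 956.46, so the highest integer P_c is 956 hPa.

956 hPa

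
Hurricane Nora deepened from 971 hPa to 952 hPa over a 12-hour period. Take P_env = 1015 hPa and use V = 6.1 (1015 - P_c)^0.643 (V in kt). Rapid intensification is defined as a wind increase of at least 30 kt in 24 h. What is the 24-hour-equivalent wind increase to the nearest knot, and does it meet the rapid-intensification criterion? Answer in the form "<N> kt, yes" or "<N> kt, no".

V₁: ΔP = 44, V ≈ 6.1 × 44^0.643 ≈ 69.51 kt.
V₂: ΔP = 63, V ≈ 6.1 × 63^0.643 ≈ 87.56 kt.
ΔV over 12 h = 18.05 kt → 24 h equivalent = 18.05 × 24/12 ≈ 36.10 kt.
36 kt ≥ 30 kt ⇒ rapid intensification.

36 kt, yes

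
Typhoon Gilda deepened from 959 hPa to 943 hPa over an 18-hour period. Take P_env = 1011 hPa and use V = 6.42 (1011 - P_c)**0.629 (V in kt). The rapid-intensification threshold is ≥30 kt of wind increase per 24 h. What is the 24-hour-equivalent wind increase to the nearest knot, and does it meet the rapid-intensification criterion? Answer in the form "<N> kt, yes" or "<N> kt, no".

19 kt, no

V₁: ΔP = 52, V ≈ 6.42 × 52^0.629 ≈ 77.07 kt.
V₂: ΔP = 68, V ≈ 6.42 × 68^0.629 ≈ 91.24 kt.
ΔV over 18 h = 14.17 kt → 24 h equivalent = 14.17 × 24/18 ≈ 18.89 kt.
19 kt < 30 kt ⇒ not rapid intensification.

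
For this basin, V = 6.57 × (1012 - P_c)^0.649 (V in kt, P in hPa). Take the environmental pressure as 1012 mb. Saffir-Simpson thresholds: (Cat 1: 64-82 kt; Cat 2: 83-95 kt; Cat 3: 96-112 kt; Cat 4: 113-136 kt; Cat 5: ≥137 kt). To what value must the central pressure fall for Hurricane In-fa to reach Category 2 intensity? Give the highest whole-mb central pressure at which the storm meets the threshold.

Category 2 begins at V = 83 kt.
Required ΔP = (83/6.57)^(1/0.649) = 12.633^1.541 ≈ 49.80 mb.
P_c ≤ 1012 − 49.80 = 962.20, so the highest integer P_c is 962 mb.

962 mb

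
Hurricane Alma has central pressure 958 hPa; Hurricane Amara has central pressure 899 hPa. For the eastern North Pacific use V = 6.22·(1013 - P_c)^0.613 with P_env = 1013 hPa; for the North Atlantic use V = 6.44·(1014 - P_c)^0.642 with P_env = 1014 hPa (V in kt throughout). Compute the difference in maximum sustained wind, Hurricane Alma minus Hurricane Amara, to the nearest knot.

Hurricane Alma: ΔP = 55; V ≈ 6.22 × 55^0.613 ≈ 72.55 kt.
Hurricane Amara: ΔP = 115; V ≈ 6.44 × 115^0.642 ≈ 135.47 kt.
Difference ≈ 72.55 − 135.47 = -62.92 → -63 kt.

-63 kt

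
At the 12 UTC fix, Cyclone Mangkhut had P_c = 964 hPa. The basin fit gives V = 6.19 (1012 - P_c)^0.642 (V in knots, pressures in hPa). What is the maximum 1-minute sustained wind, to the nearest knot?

ΔP = 1012 − 964 = 48 hPa.
48^0.642 ≈ 12.005.
V ≈ 6.19 × 12.005 ≈ 74.3 kt.

74 kt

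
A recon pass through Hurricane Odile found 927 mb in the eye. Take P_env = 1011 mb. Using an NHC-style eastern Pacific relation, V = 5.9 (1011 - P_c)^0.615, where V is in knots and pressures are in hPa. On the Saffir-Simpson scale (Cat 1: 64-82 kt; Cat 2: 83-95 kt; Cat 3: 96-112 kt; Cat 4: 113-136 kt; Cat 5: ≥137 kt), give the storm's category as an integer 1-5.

ΔP = 1011 − 927 = 84 mb.
V ≈ 5.9 × 84^0.615 = 5.9 × 15.26 ≈ 90 kt.
90 kt falls in the Category 2 band.

2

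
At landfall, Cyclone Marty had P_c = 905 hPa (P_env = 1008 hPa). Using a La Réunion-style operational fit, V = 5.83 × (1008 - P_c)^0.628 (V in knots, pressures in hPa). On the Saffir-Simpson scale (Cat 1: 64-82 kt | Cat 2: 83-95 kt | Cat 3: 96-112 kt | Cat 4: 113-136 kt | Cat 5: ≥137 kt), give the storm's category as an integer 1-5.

3

ΔP = 1008 − 905 = 103 hPa.
V ≈ 5.83 × 103^0.628 = 5.83 × 18.37 ≈ 107 kt.
107 kt falls in the Category 3 band.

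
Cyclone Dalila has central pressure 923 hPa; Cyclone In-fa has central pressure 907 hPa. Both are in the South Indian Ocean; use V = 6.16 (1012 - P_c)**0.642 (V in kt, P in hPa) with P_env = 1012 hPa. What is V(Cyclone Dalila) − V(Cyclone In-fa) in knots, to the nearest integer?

-12 kt

Cyclone Dalila: ΔP = 89; V ≈ 6.16 × 89^0.642 ≈ 109.92 kt.
Cyclone In-fa: ΔP = 105; V ≈ 6.16 × 105^0.642 ≈ 122.23 kt.
Difference ≈ 109.92 − 122.23 = -12.31 → -12 kt.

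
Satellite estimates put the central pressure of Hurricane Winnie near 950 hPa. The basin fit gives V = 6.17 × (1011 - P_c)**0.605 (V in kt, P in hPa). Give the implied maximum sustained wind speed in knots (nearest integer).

74 kt

ΔP = 1011 − 950 = 61 hPa.
61^0.605 ≈ 12.026.
V ≈ 6.17 × 12.026 ≈ 74.2 kt.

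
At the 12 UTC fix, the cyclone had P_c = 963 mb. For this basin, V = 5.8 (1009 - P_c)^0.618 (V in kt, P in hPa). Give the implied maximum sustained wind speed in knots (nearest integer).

ΔP = 1009 − 963 = 46 mb.
46^0.618 ≈ 10.656.
V ≈ 5.8 × 10.656 ≈ 61.8 kt.

62 kt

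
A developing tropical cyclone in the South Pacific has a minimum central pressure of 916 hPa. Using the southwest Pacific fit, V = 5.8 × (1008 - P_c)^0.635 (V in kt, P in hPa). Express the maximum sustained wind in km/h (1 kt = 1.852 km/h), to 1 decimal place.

ΔP = 1008 − 916 = 92 hPa.
V ≈ 5.8 × 92^0.635 = 5.8 × 17.661 ≈ 102.431 kt.
102.431 × 1.852 ≈ 189.70 km/h → 189.7 km/h.

189.7 km/h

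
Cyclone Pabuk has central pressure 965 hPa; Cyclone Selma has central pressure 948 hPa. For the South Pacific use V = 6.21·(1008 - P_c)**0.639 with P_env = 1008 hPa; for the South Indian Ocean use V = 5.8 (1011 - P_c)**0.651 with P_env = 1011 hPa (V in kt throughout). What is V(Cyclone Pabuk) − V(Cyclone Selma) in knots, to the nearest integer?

Cyclone Pabuk: ΔP = 43; V ≈ 6.21 × 43^0.639 ≈ 68.69 kt.
Cyclone Selma: ΔP = 63; V ≈ 5.8 × 63^0.651 ≈ 86.06 kt.
Difference ≈ 68.69 − 86.06 = -17.37 → -17 kt.

-17 kt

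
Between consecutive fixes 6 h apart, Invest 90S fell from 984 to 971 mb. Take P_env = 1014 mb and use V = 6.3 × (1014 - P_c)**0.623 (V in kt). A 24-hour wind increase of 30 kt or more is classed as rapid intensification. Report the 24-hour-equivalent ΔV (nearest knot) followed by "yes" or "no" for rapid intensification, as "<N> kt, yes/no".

V₁: ΔP = 30, V ≈ 6.3 × 30^0.623 ≈ 52.43 kt.
V₂: ΔP = 43, V ≈ 6.3 × 43^0.623 ≈ 65.61 kt.
ΔV over 6 h = 13.18 kt → 24 h equivalent = 13.18 × 24/6 ≈ 52.72 kt.
53 kt ≥ 30 kt ⇒ rapid intensification.

53 kt, yes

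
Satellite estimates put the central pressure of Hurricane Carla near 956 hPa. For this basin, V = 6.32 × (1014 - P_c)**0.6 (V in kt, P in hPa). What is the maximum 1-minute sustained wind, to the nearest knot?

ΔP = 1014 − 956 = 58 hPa.
58^0.6 ≈ 11.430.
V ≈ 6.32 × 11.430 ≈ 72.2 kt.

72 kt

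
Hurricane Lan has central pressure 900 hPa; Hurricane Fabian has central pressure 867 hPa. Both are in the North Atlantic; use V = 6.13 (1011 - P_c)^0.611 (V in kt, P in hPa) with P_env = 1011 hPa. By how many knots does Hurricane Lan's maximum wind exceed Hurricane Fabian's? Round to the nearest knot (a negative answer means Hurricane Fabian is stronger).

Hurricane Lan: ΔP = 111; V ≈ 6.13 × 111^0.611 ≈ 108.93 kt.
Hurricane Fabian: ΔP = 144; V ≈ 6.13 × 144^0.611 ≈ 127.71 kt.
Difference ≈ 108.93 − 127.71 = -18.78 → -19 kt.

-19 kt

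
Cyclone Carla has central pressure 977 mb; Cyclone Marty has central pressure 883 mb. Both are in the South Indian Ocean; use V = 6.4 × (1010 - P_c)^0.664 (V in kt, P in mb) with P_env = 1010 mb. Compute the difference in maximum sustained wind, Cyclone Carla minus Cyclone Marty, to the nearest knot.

Cyclone Carla: ΔP = 33; V ≈ 6.4 × 33^0.664 ≈ 65.23 kt.
Cyclone Marty: ΔP = 127; V ≈ 6.4 × 127^0.664 ≈ 159.63 kt.
Difference ≈ 65.23 − 159.63 = -94.40 → -94 kt.

-94 kt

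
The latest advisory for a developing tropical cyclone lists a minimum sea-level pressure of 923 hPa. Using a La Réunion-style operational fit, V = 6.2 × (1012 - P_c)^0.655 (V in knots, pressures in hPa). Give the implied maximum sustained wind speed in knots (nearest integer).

117 kt

ΔP = 1012 − 923 = 89 hPa.
89^0.655 ≈ 18.917.
V ≈ 6.2 × 18.917 ≈ 117.3 kt.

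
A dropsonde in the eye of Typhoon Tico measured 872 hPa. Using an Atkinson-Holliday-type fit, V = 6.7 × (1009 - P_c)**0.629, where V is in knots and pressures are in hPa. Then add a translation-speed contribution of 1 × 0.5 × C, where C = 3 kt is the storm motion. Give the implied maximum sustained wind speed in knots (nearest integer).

ΔP = 1009 − 872 = 137 hPa.
137^0.629 ≈ 22.080.
V ≈ 6.7 × 22.080 ≈ 147.9 kt.
Translation term: 1 × 0.5 × 3 = 1.5 kt.
Corrected V ≈ 149.4 kt → 149 kt.

149 kt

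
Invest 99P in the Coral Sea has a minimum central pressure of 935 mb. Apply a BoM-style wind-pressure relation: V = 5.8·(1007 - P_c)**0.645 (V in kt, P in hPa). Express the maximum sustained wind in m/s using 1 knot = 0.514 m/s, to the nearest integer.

47 m/s

ΔP = 1007 − 935 = 72 mb.
V ≈ 5.8 × 72^0.645 = 5.8 × 15.775 ≈ 91.497 kt.
91.497 × 0.514 ≈ 47.03 m/s → 47 m/s.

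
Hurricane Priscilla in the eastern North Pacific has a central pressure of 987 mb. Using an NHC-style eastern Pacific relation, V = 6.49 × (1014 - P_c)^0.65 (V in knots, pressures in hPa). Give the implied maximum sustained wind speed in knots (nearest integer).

55 kt

ΔP = 1014 − 987 = 27 mb.
27^0.65 ≈ 8.519.
V ≈ 6.49 × 8.519 ≈ 55.3 kt.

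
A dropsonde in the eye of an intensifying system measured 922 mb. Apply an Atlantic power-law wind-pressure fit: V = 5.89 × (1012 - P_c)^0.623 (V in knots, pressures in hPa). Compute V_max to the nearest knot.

97 kt

ΔP = 1012 − 922 = 90 mb.
90^0.623 ≈ 16.500.
V ≈ 5.89 × 16.500 ≈ 97.2 kt.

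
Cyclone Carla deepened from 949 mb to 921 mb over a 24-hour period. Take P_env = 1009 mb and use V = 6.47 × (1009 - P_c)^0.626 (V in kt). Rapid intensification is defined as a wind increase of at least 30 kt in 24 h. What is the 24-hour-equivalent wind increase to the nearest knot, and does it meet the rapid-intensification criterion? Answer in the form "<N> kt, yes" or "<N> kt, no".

V₁: ΔP = 60, V ≈ 6.47 × 60^0.626 ≈ 83.95 kt.
V₂: ΔP = 88, V ≈ 6.47 × 88^0.626 ≈ 106.70 kt.
ΔV over 24 h = 22.75 kt → 24 h equivalent = 22.75 × 24/24 ≈ 22.75 kt.
23 kt < 30 kt ⇒ not rapid intensification.

23 kt, no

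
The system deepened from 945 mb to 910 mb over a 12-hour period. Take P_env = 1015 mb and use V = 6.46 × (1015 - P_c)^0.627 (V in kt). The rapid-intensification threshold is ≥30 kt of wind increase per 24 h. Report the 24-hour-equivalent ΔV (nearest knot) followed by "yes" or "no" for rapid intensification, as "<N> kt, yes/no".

V₁: ΔP = 70, V ≈ 6.46 × 70^0.627 ≈ 92.71 kt.
V₂: ΔP = 105, V ≈ 6.46 × 105^0.627 ≈ 119.54 kt.
ΔV over 12 h = 26.83 kt → 24 h equivalent = 26.83 × 24/12 ≈ 53.66 kt.
54 kt ≥ 30 kt ⇒ rapid intensification.

54 kt, yes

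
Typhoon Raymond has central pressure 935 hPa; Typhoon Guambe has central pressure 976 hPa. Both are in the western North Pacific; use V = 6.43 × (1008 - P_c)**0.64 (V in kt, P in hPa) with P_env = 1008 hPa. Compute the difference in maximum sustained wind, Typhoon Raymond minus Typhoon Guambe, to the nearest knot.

41 kt

Typhoon Raymond: ΔP = 73; V ≈ 6.43 × 73^0.64 ≈ 100.17 kt.
Typhoon Guambe: ΔP = 32; V ≈ 6.43 × 32^0.64 ≈ 59.09 kt.
Difference ≈ 100.17 − 59.09 = 41.08 → 41 kt.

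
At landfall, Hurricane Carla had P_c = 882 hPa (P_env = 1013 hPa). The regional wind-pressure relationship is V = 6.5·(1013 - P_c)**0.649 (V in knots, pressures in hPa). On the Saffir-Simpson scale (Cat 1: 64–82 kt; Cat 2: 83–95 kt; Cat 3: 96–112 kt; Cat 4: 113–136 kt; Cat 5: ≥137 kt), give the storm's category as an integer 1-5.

ΔP = 1013 − 882 = 131 hPa.
V ≈ 6.5 × 131^0.649 = 6.5 × 23.67 ≈ 154 kt.
154 kt falls in the Category 5 band.

5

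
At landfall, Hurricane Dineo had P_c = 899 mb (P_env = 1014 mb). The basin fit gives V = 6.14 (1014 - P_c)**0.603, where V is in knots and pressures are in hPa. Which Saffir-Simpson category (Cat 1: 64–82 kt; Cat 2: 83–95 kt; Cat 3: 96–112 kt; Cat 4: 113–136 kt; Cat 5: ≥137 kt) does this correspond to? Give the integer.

ΔP = 1014 − 899 = 115 mb.
V ≈ 6.14 × 115^0.603 = 6.14 × 17.48 ≈ 107 kt.
107 kt falls in the Category 3 band.

3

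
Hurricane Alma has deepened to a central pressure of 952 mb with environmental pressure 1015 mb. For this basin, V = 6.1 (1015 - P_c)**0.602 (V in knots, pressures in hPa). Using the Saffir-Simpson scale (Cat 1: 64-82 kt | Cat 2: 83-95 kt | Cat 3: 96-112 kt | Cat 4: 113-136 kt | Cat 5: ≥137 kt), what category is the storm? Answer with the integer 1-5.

1

ΔP = 1015 − 952 = 63 mb.
V ≈ 6.1 × 63^0.602 = 6.1 × 12.11 ≈ 74 kt.
74 kt falls in the Category 1 band.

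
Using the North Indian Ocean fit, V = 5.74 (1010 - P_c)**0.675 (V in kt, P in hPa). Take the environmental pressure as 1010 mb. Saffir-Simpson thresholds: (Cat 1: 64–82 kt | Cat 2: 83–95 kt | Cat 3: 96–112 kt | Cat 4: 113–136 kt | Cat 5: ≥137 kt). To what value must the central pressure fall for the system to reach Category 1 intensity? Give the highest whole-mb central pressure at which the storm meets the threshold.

Category 1 begins at V = 64 kt.
Required ΔP = (64/5.74)^(1/0.675) = 11.150^1.481 ≈ 35.60 mb.
P_c ≤ 1010 − 35.60 = 974.40, so the highest integer P_c is 974 mb.

974 mb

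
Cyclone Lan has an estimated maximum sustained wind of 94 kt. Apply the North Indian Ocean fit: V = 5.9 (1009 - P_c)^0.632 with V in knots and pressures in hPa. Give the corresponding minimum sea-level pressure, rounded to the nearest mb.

ΔP = (V / 5.9)^(1/0.632) = (94/5.9)^1.582.
94/5.9 = 15.932; 15.932^1.582 ≈ 79.86 mb.
P_c = 1009 − 79.86 = 929.14 ≈ 929 mb.

929 mb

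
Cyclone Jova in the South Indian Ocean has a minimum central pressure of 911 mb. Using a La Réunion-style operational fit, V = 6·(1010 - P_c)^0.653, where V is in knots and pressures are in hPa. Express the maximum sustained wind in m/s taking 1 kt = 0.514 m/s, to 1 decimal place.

ΔP = 1010 − 911 = 99 mb.
V ≈ 6 × 99^0.653 = 6 × 20.098 ≈ 120.587 kt.
120.587 × 0.514 ≈ 61.98 m/s → 62.0 m/s.

62.0 m/s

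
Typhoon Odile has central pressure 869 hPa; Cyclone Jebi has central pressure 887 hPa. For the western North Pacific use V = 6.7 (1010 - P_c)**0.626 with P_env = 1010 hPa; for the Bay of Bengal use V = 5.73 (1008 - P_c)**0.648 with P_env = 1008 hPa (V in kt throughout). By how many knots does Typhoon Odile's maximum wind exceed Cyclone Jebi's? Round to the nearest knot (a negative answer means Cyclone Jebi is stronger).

20 kt

Typhoon Odile: ΔP = 141; V ≈ 6.7 × 141^0.626 ≈ 148.42 kt.
Cyclone Jebi: ΔP = 121; V ≈ 5.73 × 121^0.648 ≈ 128.17 kt.
Difference ≈ 148.42 − 128.17 = 20.25 → 20 kt.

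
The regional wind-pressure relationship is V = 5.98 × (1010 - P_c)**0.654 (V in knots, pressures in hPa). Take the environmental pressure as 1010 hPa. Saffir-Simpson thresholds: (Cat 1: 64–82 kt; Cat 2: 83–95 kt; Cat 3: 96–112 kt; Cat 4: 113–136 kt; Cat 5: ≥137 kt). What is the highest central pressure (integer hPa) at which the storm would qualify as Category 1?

972 hPa

Category 1 begins at V = 64 kt.
Required ΔP = (64/5.98)^(1/0.654) = 10.702^1.529 ≈ 37.51 hPa.
P_c ≤ 1010 − 37.51 = 972.49, so the highest integer P_c is 972 hPa.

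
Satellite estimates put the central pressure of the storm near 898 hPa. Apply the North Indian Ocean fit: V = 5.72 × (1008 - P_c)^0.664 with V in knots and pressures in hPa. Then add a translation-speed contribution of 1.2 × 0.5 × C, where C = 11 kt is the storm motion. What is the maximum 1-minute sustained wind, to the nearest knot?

136 kt

ΔP = 1008 − 898 = 110 hPa.
110^0.664 ≈ 22.672.
V ≈ 5.72 × 22.672 ≈ 129.7 kt.
Translation term: 1.2 × 0.5 × 11 = 6.6 kt.
Corrected V ≈ 136.3 kt → 136 kt.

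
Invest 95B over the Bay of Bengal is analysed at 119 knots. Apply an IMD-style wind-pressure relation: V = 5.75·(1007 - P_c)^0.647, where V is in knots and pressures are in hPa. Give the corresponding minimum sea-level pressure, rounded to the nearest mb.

ΔP = (V / 5.75)^(1/0.647) = (119/5.75)^1.546.
119/5.75 = 20.696; 20.696^1.546 ≈ 108.10 mb.
P_c = 1007 − 108.10 = 898.90 ≈ 899 mb.

899 mb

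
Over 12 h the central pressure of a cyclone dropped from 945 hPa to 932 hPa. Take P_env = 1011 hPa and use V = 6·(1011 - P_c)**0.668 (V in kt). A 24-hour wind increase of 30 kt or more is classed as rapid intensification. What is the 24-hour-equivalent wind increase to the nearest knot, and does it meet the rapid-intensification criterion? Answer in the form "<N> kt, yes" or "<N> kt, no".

25 kt, no

V₁: ΔP = 66, V ≈ 6 × 66^0.668 ≈ 98.54 kt.
V₂: ΔP = 79, V ≈ 6 × 79^0.668 ≈ 111.11 kt.
ΔV over 12 h = 12.57 kt → 24 h equivalent = 12.57 × 24/12 ≈ 25.14 kt.
25 kt < 30 kt ⇒ not rapid intensification.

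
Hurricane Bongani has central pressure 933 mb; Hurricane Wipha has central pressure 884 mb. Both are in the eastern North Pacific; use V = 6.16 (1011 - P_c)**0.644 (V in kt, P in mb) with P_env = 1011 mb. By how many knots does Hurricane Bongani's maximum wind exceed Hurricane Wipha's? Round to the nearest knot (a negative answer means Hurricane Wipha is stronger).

Hurricane Bongani: ΔP = 78; V ≈ 6.16 × 78^0.644 ≈ 101.88 kt.
Hurricane Wipha: ΔP = 127; V ≈ 6.16 × 127^0.644 ≈ 139.45 kt.
Difference ≈ 101.88 − 139.45 = -37.57 → -38 kt.

-38 kt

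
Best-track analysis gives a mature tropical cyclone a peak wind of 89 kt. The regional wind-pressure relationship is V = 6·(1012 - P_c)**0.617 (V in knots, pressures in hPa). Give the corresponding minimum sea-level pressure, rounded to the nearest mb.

933 mb

ΔP = (V / 6)^(1/0.617) = (89/6)^1.621.
89/6 = 14.833; 14.833^1.621 ≈ 79.12 mb.
P_c = 1012 − 79.12 = 932.88 ≈ 933 mb.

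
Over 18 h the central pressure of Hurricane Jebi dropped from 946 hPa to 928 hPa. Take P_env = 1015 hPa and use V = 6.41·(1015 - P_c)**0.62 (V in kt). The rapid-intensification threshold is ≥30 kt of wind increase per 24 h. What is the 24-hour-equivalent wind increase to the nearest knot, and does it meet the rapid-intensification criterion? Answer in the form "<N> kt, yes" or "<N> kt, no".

18 kt, no

V₁: ΔP = 69, V ≈ 6.41 × 69^0.62 ≈ 88.50 kt.
V₂: ΔP = 87, V ≈ 6.41 × 87^0.62 ≈ 102.18 kt.
ΔV over 18 h = 13.68 kt → 24 h equivalent = 13.68 × 24/18 ≈ 18.24 kt.
18 kt < 30 kt ⇒ not rapid intensification.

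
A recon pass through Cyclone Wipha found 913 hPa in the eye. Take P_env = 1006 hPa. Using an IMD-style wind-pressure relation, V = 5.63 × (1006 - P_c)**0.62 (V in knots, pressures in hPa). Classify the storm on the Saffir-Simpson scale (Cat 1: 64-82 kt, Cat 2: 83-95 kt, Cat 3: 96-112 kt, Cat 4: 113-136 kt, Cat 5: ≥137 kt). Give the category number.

2

ΔP = 1006 − 913 = 93 hPa.
V ≈ 5.63 × 93^0.62 = 5.63 × 16.61 ≈ 94 kt.
94 kt falls in the Category 2 band.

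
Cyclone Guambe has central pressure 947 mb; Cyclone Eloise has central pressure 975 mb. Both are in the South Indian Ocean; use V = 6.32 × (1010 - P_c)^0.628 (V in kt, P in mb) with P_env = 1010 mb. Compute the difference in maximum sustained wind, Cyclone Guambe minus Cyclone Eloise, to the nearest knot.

26 kt

Cyclone Guambe: ΔP = 63; V ≈ 6.32 × 63^0.628 ≈ 85.25 kt.
Cyclone Eloise: ΔP = 35; V ≈ 6.32 × 35^0.628 ≈ 58.94 kt.
Difference ≈ 85.25 − 58.94 = 26.31 → 26 kt.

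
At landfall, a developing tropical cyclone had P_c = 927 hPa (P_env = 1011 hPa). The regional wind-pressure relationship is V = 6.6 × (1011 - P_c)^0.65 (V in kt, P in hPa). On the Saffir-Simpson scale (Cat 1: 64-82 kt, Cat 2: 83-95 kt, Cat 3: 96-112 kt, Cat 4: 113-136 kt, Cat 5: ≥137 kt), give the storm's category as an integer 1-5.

4

ΔP = 1011 − 927 = 84 hPa.
V ≈ 6.6 × 84^0.65 = 6.6 × 17.81 ≈ 118 kt.
118 kt falls in the Category 4 band.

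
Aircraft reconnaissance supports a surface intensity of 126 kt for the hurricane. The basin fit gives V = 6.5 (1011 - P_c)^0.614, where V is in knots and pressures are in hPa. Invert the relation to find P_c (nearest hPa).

886 hPa

ΔP = (V / 6.5)^(1/0.614) = (126/6.5)^1.629.
126/6.5 = 19.385; 19.385^1.629 ≈ 124.98 hPa.
P_c = 1011 − 124.98 = 886.02 ≈ 886 hPa.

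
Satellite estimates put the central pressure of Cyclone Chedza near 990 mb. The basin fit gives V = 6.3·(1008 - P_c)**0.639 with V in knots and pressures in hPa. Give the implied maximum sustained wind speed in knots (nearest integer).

ΔP = 1008 − 990 = 18 mb.
18^0.639 ≈ 6.340.
V ≈ 6.3 × 6.340 ≈ 39.9 kt.

40 kt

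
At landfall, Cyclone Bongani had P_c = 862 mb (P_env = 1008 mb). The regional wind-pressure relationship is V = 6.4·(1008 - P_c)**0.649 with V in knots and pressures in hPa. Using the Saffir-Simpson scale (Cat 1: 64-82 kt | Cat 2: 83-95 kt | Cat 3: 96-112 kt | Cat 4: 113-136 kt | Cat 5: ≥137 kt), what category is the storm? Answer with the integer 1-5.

5

ΔP = 1008 − 862 = 146 mb.
V ≈ 6.4 × 146^0.649 = 6.4 × 25.39 ≈ 162 kt.
162 kt falls in the Category 5 band.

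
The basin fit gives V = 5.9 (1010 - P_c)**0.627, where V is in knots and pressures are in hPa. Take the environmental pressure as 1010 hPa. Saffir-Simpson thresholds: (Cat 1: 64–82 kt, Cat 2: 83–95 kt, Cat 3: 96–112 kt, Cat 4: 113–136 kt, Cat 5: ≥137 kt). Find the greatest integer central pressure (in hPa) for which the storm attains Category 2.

942 hPa

Category 2 begins at V = 83 kt.
Required ΔP = (83/5.9)^(1/0.627) = 14.068^1.595 ≈ 67.81 hPa.
P_c ≤ 1010 − 67.81 = 942.19, so the highest integer P_c is 942 hPa.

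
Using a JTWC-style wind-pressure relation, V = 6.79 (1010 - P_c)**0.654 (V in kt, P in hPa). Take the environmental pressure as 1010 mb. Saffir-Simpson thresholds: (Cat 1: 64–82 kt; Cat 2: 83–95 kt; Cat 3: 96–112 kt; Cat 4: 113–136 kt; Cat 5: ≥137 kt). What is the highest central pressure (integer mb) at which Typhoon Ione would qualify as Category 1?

979 mb

Category 1 begins at V = 64 kt.
Required ΔP = (64/6.79)^(1/0.654) = 9.426^1.529 ≈ 30.89 mb.
P_c ≤ 1010 − 30.89 = 979.11, so the highest integer P_c is 979 mb.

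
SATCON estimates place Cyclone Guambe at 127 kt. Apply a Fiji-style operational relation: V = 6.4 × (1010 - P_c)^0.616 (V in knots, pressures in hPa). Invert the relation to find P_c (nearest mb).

ΔP = (V / 6.4)^(1/0.616) = (127/6.4)^1.623.
127/6.4 = 19.844; 19.844^1.623 ≈ 127.80 mb.
P_c = 1010 − 127.80 = 882.20 ≈ 882 mb.

882 mb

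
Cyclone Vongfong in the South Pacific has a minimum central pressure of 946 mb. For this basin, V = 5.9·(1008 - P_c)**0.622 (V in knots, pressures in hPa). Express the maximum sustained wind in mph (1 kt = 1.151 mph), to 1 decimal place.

88.5 mph

ΔP = 1008 − 946 = 62 mb.
V ≈ 5.9 × 62^0.622 = 5.9 × 13.028 ≈ 76.863 kt.
76.863 × 1.151 ≈ 88.47 mph → 88.5 mph.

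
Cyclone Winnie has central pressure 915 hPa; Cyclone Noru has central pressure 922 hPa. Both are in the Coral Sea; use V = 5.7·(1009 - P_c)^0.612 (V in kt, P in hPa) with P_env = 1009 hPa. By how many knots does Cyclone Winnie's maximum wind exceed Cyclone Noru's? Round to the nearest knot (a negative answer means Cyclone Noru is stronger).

4 kt

Cyclone Winnie: ΔP = 94; V ≈ 5.7 × 94^0.612 ≈ 91.92 kt.
Cyclone Noru: ΔP = 87; V ≈ 5.7 × 87^0.612 ≈ 87.67 kt.
Difference ≈ 91.92 − 87.67 = 4.25 → 4 kt.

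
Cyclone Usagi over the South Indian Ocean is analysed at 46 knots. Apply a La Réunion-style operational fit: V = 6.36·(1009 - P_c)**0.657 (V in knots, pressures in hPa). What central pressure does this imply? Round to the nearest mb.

989 mb

ΔP = (V / 6.36)^(1/0.657) = (46/6.36)^1.522.
46/6.36 = 7.233; 7.233^1.522 ≈ 20.32 mb.
P_c = 1009 − 20.32 = 988.68 ≈ 989 mb.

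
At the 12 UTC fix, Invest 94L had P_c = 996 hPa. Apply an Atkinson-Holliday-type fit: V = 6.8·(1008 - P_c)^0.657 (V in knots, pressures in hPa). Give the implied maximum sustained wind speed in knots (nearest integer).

35 kt

ΔP = 1008 − 996 = 12 hPa.
12^0.657 ≈ 5.117.
V ≈ 6.8 × 5.117 ≈ 34.8 kt.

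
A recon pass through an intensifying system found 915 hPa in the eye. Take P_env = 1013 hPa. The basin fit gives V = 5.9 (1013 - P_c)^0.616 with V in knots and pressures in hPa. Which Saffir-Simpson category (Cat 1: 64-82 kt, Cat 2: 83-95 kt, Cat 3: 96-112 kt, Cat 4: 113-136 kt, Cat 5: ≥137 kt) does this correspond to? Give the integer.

3

ΔP = 1013 − 915 = 98 hPa.
V ≈ 5.9 × 98^0.616 = 5.9 × 16.85 ≈ 99 kt.
99 kt falls in the Category 3 band.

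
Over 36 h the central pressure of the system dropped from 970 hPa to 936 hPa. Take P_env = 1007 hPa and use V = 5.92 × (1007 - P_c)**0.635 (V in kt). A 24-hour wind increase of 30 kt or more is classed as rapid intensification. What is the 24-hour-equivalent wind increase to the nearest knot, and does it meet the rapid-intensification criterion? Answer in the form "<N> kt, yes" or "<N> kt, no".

V₁: ΔP = 37, V ≈ 5.92 × 37^0.635 ≈ 58.63 kt.
V₂: ΔP = 71, V ≈ 5.92 × 71^0.635 ≈ 88.69 kt.
ΔV over 36 h = 30.06 kt → 24 h equivalent = 30.06 × 24/36 ≈ 20.04 kt.
20 kt < 30 kt ⇒ not rapid intensification.

20 kt, no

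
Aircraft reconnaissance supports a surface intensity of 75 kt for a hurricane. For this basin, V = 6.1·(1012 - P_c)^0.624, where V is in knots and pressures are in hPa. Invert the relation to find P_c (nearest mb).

ΔP = (V / 6.1)^(1/0.624) = (75/6.1)^1.603.
75/6.1 = 12.295; 12.295^1.603 ≈ 55.77 mb.
P_c = 1012 − 55.77 = 956.23 ≈ 956 mb.

956 mb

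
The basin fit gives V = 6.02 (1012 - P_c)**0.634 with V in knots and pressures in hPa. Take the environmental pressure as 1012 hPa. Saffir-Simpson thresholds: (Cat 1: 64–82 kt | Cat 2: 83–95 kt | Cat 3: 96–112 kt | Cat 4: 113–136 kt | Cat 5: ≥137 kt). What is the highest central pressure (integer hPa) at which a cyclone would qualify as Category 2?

949 hPa

Category 2 begins at V = 83 kt.
Required ΔP = (83/6.02)^(1/0.634) = 13.787^1.577 ≈ 62.70 hPa.
P_c ≤ 1012 − 62.70 = 949.30, so the highest integer P_c is 949 hPa.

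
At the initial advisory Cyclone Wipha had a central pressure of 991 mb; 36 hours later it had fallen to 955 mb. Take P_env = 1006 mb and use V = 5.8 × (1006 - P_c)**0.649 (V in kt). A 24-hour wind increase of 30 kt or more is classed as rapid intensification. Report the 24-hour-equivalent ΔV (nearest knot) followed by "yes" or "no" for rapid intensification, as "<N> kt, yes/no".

27 kt, no

V₁: ΔP = 15, V ≈ 5.8 × 15^0.649 ≈ 33.63 kt.
V₂: ΔP = 51, V ≈ 5.8 × 51^0.649 ≈ 74.41 kt.
ΔV over 36 h = 40.78 kt → 24 h equivalent = 40.78 × 24/36 ≈ 27.19 kt.
27 kt < 30 kt ⇒ not rapid intensification.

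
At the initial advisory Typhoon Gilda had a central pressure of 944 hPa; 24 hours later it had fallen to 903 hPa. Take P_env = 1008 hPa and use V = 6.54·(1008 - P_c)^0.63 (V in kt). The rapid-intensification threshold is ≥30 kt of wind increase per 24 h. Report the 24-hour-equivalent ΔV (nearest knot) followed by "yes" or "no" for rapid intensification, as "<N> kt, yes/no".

V₁: ΔP = 64, V ≈ 6.54 × 64^0.63 ≈ 89.84 kt.
V₂: ΔP = 105, V ≈ 6.54 × 105^0.63 ≈ 122.72 kt.
ΔV over 24 h = 32.88 kt → 24 h equivalent = 32.88 × 24/24 ≈ 32.88 kt.
33 kt ≥ 30 kt ⇒ rapid intensification.

33 kt, yes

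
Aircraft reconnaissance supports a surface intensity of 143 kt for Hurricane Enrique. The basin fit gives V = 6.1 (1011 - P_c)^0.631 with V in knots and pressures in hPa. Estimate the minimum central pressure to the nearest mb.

863 mb

ΔP = (V / 6.1)^(1/0.631) = (143/6.1)^1.585.
143/6.1 = 23.443; 23.443^1.585 ≈ 148.31 mb.
P_c = 1011 − 148.31 = 862.69 ≈ 863 mb.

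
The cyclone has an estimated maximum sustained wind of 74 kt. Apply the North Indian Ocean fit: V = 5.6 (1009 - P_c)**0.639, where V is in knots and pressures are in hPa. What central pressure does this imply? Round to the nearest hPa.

ΔP = (V / 5.6)^(1/0.639) = (74/5.6)^1.565.
74/5.6 = 13.214; 13.214^1.565 ≈ 56.80 hPa.
P_c = 1009 − 56.80 = 952.20 ≈ 952 hPa.

952 hPa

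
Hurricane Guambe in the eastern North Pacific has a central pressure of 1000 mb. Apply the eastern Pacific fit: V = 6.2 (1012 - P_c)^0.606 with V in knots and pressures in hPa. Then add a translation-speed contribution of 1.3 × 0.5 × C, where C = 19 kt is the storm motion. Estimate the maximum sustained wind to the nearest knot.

40 kt

ΔP = 1012 − 1000 = 12 mb.
12^0.606 ≈ 4.508.
V ≈ 6.2 × 4.508 ≈ 27.9 kt.
Translation term: 1.3 × 0.5 × 19 = 12.35 kt.
Corrected V ≈ 40.25 kt → 40 kt.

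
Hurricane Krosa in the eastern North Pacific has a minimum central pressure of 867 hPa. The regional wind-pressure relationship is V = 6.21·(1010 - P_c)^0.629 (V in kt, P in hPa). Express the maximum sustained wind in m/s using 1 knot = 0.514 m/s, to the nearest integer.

72 m/s

ΔP = 1010 − 867 = 143 hPa.
V ≈ 6.21 × 143^0.629 = 6.21 × 22.683 ≈ 140.863 kt.
140.863 × 0.514 ≈ 72.40 m/s → 72 m/s.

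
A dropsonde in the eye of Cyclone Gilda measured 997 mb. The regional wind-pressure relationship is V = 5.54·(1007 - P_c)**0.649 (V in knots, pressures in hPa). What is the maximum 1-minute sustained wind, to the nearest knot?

25 kt

ΔP = 1007 − 997 = 10 mb.
10^0.649 ≈ 4.457.
V ≈ 5.54 × 4.457 ≈ 24.7 kt.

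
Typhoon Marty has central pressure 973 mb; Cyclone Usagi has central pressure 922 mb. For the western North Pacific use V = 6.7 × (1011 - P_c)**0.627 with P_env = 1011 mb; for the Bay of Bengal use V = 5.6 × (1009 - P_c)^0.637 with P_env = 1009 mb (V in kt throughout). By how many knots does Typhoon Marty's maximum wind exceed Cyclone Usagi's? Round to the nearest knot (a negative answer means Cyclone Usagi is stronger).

-31 kt

Typhoon Marty: ΔP = 38; V ≈ 6.7 × 38^0.627 ≈ 65.55 kt.
Cyclone Usagi: ΔP = 87; V ≈ 5.6 × 87^0.637 ≈ 96.31 kt.
Difference ≈ 65.55 − 96.31 = -30.76 → -31 kt.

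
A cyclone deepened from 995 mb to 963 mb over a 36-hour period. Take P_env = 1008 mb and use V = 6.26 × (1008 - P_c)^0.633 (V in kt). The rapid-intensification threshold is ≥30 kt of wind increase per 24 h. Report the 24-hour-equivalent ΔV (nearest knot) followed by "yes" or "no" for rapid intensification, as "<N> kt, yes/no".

25 kt, no

V₁: ΔP = 13, V ≈ 6.26 × 13^0.633 ≈ 31.75 kt.
V₂: ΔP = 45, V ≈ 6.26 × 45^0.633 ≈ 69.67 kt.
ΔV over 36 h = 37.92 kt → 24 h equivalent = 37.92 × 24/36 ≈ 25.28 kt.
25 kt < 30 kt ⇒ not rapid intensification.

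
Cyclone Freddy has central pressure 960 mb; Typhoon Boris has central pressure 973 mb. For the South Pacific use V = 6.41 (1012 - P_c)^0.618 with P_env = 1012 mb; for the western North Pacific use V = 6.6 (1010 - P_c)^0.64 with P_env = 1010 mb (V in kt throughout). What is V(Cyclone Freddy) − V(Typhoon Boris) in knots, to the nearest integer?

Cyclone Freddy: ΔP = 52; V ≈ 6.41 × 52^0.618 ≈ 73.68 kt.
Typhoon Boris: ΔP = 37; V ≈ 6.6 × 37^0.64 ≈ 66.56 kt.
Difference ≈ 73.68 − 66.56 = 7.12 → 7 kt.

7 kt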